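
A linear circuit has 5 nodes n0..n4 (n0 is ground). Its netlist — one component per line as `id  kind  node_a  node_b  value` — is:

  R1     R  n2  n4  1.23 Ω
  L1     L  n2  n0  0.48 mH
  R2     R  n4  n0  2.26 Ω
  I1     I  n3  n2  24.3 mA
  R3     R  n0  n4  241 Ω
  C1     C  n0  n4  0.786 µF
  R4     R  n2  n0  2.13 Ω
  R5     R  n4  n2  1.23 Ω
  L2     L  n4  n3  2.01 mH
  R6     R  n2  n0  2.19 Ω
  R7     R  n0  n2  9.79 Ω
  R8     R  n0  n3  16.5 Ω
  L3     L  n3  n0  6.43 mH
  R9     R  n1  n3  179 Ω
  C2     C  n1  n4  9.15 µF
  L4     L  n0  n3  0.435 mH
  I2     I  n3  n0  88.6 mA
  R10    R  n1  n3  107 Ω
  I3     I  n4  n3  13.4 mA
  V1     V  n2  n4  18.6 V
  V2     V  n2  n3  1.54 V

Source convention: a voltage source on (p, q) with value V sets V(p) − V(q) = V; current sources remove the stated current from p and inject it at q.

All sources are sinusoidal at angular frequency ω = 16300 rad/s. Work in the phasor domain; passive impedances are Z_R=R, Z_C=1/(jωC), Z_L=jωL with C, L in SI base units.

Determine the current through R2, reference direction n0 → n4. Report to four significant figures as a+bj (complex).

Apply KCL at each of the 4 non-ground nodes and solve the resulting linear system.
Node n1: branches {R9, C2, R10} → V_1 = -13.18-0.7780j
Node n2: branches {R1, L1, I1, R4, R5, R6, R7, V1, V2} → V_2 = 5.255+0.9131j
Node n3: branches {I1, L2, R8, L3, R9, L4, I2, R10, I3, V2} → V_3 = 3.715+0.9131j
Node n4: branches {R1, R2, R3, C1, R5, L2, C2, I3, V1} → V_4 = -13.34+0.9131j
Source currents: i(V1)=-36.45+0.7323j, i(V2)=0.7144-0.9996j

5.905-0.4040j A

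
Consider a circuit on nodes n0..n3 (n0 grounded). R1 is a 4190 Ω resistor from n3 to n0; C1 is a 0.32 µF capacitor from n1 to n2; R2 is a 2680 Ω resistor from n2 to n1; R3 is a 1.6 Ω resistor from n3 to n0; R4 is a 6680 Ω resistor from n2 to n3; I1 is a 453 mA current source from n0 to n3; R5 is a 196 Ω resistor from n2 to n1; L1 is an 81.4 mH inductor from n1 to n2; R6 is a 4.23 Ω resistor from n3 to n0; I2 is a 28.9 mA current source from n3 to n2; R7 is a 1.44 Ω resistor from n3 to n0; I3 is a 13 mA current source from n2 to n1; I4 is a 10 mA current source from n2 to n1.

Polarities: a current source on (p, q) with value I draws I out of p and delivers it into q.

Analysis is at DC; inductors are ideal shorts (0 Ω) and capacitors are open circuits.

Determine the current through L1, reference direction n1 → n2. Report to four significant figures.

Element admittances at DC:
  Y(R1) = 0.0002387 S between n3,n0
  Y(C1) = 0.000 S between n1,n2
  Y(R2) = 0.0003731 S between n2,n1
  Y(R3) = 0.6250 S between n3,n0
  Y(R4) = 0.0001497 S between n2,n3
  I1: injects 0.453 A into n3 (from n0)
  Y(R5) = 0.005102 S between n2,n1
  L1: short n1↔n2 (DC inductor)
  Y(R6) = 0.2364 S between n3,n0
  I2: injects 0.0289 A into n2 (from n3)
  Y(R7) = 0.6944 S between n3,n0
  I3: injects 0.013 A into n1 (from n2)
  I4: injects 0.01 A into n1 (from n2)
Assemble and solve the 4×4 MNA system:
  V(n1)=193.3  V(n2)=193.3  V(n3)=0.2911
  i(L1)=0.02300

0.02300 A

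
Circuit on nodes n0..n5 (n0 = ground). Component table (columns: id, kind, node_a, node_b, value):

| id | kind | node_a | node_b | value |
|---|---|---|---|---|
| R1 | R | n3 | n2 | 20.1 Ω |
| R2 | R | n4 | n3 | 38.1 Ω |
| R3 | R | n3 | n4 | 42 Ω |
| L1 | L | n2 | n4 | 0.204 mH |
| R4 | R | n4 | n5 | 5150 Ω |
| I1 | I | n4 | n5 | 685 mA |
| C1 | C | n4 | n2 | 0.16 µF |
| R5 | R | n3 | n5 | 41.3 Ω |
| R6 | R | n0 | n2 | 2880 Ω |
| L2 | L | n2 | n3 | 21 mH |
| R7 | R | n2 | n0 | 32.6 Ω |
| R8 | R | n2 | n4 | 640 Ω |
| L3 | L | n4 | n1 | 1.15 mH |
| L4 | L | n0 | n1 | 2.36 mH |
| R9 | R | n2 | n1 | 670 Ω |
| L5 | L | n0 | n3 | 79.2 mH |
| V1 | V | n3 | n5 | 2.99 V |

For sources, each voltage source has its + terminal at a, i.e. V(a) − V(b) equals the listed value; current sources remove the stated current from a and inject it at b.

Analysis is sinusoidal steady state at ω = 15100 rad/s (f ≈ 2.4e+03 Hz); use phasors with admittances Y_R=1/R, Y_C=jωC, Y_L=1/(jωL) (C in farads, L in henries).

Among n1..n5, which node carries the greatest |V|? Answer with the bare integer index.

3

MNA unknowns: 5 node voltages V₁..V_5 plus 1 source current (V1)
R1: Y=0.04975+0.000j on G[3,2]
R2: Y=0.02625+0.000j on G[4,3]
R3: Y=0.02381+0.000j on G[3,4]
L1: Y=0.000-0.3246j on G[2,4]
R4: Y=0.0001942+0.000j on G[4,5]
I1: z[4]−=0.685, z[5]+=0.685
C1: Y=0.000+0.002416j on G[4,2]
R5: Y=0.02421+0.000j on G[3,5]
R6: Y=0.0003472+0.000j on G[0,2]
L2: Y=0.000-0.003154j on G[2,3]
R7: Y=0.03067+0.000j on G[2,0]
R8: Y=0.001563+0.000j on G[2,4]
L3: Y=0.000-0.05759j on G[4,1]
L4: Y=0.000-0.02806j on G[0,1]
R9: Y=0.001493+0.000j on G[2,1]
L5: Y=0.000-0.0008362j on G[0,3]
V1: row V3−V5=2.99, i_V1 at 3,5
solve → V1=0.1589-0.4451j, V2=0.3998+0.3376j, V3=7.190+0.1064j, V4=0.2566-0.6683j, V5=4.200+0.1064j
aux → i_V1=-0.7566+0.0001504j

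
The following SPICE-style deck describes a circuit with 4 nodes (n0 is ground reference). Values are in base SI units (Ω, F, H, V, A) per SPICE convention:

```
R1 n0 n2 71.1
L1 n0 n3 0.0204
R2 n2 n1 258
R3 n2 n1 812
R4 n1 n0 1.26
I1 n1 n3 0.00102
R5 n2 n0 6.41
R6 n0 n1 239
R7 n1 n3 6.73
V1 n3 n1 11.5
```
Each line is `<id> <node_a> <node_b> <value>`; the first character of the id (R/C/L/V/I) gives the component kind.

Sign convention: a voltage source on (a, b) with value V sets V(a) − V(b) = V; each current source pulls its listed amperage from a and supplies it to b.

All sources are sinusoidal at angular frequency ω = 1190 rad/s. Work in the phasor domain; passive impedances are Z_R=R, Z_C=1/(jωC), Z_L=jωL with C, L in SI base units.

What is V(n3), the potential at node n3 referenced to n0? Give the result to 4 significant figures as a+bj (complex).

11.47+0.5885j V

Element admittances at ω=1190 rad/s:
  Y(R1) = 0.01406+0.000j S between n0,n2
  Y(L1) = 0.000-0.04119j S between n0,n3
  Y(R2) = 0.003876+0.000j S between n2,n1
  Y(R3) = 0.001232+0.000j S between n2,n1
  Y(R4) = 0.7937+0.000j S between n1,n0
  I1: injects 0.00102 A into n3 (from n1)
  Y(R5) = 0.1560+0.000j S between n2,n0
  Y(R6) = 0.004184+0.000j S between n0,n1
  Y(R7) = 0.1486+0.000j S between n1,n3
  V1: constraint V(n3)−V(n1) = 11.5
Assemble and solve the 4×4 MNA system:
  V(n1)=-0.03020+0.5885j  V(n2)=-0.0008805+0.01716j  V(n3)=11.47+0.5885j
  i(V1)=-1.732+0.4725j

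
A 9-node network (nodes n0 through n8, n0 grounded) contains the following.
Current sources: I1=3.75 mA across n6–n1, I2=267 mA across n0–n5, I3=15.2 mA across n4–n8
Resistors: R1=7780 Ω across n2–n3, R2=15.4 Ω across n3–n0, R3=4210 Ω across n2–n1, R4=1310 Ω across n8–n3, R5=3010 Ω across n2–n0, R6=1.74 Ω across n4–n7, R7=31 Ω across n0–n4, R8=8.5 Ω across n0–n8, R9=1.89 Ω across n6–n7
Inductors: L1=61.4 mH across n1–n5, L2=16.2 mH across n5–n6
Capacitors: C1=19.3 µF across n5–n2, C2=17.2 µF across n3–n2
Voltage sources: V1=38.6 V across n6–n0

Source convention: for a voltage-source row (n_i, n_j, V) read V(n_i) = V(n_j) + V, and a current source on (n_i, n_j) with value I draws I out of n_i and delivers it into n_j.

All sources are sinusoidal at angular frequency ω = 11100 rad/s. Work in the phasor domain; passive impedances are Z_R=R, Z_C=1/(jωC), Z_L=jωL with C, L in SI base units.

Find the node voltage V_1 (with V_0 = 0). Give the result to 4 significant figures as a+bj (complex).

Element admittances at ω=11100 rad/s:
  I1: injects 0.00375 A into n1 (from n6)
  Y(R1) = 0.0001285+0.000j S between n2,n3
  Y(L1) = 0.000-0.001467j S between n1,n5
  Y(R2) = 0.06494+0.000j S between n3,n0
  Y(L2) = 0.000-0.005561j S between n5,n6
  Y(R3) = 0.0002375+0.000j S between n2,n1
  Y(C1) = 0.000+0.2142j S between n5,n2
  Y(C2) = 0.000+0.1909j S between n3,n2
  Y(R4) = 0.0007634+0.000j S between n8,n3
  Y(R5) = 0.0003322+0.000j S between n2,n0
  I2: injects 0.267 A into n5 (from n0)
  Y(R6) = 0.5747+0.000j S between n4,n7
  Y(R7) = 0.03226+0.000j S between n0,n4
  I3: injects 0.0152 A into n8 (from n4)
  Y(R8) = 0.1176+0.000j S between n0,n8
  Y(R9) = 0.5291+0.000j S between n6,n7
  V1: constraint V(n6)−V(n0) = 38.6
Assemble and solve the 9×9 MNA system:
  V(n1)=2.845-3.356j  V(n2)=3.577-4.609j  V(n3)=4.615-3.021j  V(n4)=34.50+0.000j  V(n5)=2.642-6.030j  V(n6)=38.60+0.000j  V(n7)=36.47+0.000j  V(n8)=0.1581-0.01947j
  i(V1)=-1.166+0.2000j

2.845-3.356j V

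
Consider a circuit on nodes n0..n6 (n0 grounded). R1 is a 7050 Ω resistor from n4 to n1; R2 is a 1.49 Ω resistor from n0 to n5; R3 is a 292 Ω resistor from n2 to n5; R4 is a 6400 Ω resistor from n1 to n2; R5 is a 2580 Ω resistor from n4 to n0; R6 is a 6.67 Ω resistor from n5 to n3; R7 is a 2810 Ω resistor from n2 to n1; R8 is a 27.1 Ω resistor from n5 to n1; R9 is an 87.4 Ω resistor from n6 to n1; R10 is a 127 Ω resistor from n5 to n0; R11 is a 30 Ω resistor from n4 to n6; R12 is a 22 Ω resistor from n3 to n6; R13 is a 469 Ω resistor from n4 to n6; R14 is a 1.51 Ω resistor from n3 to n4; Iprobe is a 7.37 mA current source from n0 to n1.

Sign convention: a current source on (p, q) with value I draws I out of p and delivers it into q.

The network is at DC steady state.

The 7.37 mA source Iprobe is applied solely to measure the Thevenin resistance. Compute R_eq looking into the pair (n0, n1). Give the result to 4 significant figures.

R_eq = 22.82 Ω

Apply KCL at each of the 6 non-ground nodes and solve the resulting linear system.
Node n1: branches {R1, R4, R7, R8, R9, Iprobe} → V_1 = 0.1682
Node n2: branches {R3, R4, R7} → V_2 = 0.03131
Node n3: branches {R6, R12, R14} → V_3 = 0.02075
Node n4: branches {R1, R5, R11, R13, R14} → V_4 = 0.02172
Node n5: branches {R2, R3, R6, R8, R10} → V_5 = 0.01084
Node n6: branches {R9, R11, R12, R13} → V_6 = 0.03939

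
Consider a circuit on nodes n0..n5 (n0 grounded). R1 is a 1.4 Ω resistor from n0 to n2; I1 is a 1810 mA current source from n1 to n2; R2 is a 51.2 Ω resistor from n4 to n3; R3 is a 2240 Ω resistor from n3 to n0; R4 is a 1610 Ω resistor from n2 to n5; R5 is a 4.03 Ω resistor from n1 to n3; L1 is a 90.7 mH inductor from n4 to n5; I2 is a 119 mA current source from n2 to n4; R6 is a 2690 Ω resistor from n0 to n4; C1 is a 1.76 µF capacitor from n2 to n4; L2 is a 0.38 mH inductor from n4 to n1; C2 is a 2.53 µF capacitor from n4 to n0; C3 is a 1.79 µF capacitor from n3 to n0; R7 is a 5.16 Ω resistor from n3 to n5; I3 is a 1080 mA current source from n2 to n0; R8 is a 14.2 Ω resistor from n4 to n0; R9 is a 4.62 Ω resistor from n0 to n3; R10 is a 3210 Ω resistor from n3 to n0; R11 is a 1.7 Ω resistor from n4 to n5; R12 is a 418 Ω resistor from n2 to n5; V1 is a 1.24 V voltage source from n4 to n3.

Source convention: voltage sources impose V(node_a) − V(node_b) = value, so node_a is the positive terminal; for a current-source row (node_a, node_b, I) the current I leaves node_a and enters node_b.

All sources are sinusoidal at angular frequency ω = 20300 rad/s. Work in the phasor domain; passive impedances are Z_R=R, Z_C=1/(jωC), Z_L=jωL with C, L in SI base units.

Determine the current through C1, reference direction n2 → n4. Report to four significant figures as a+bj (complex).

Apply KCL at each of the 5 non-ground nodes and solve the resulting linear system.
Node n1: branches {I1, R5, L2} → V_1 = -10.73-1.556j
Node n2: branches {R1, I1, R4, I2, C1, I3, R12} → V_2 = 0.7254-0.2283j
Node n3: branches {R2, R3, R5, C3, R7, R9, R10, V1} → V_3 = -5.261+1.947j
Node n4: branches {R2, L1, I2, R6, C1, L2, C2, R8, R11, V1} → V_4 = -4.021+1.947j
Node n5: branches {R4, L1, R7, R11, R12} → V_5 = -4.309+1.938j
Source currents: i(V1)=-0.06626+1.103j

0.07772+0.1696j A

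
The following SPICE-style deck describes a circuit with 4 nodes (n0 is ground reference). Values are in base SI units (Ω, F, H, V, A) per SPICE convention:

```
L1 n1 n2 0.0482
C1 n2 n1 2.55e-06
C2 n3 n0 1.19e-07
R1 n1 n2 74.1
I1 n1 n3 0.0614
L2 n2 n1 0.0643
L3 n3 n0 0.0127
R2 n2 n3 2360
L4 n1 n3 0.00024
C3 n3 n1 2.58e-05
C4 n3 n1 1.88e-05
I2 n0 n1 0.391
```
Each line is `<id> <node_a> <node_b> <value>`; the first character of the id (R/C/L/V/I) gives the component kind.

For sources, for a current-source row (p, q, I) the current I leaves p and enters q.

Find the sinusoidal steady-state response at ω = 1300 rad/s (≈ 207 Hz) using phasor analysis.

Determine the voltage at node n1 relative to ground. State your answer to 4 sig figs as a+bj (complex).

1.400e-05+6.577j V

Element admittances at ω=1300 rad/s:
  Y(L1) = 0.000-0.01596j S between n1,n2
  Y(C1) = 0.000+0.003315j S between n2,n1
  Y(C2) = 0.000+0.0001547j S between n3,n0
  Y(R1) = 0.01350+0.000j S between n1,n2
  I1: injects 0.0614 A into n3 (from n1)
  Y(L2) = 0.000-0.01196j S between n2,n1
  Y(L3) = 0.000-0.06057j S between n3,n0
  Y(R2) = 0.0004237+0.000j S between n2,n3
  Y(L4) = 0.000-3.205j S between n1,n3
  Y(C3) = 0.000+0.03354j S between n3,n1
  Y(C4) = 0.000+0.02444j S between n3,n1
  I2: injects 0.391 A into n1 (from n0)
Assemble and solve the 3×3 MNA system:
  V(n1)=1.400e-05+6.577j  V(n2)=0.001380+6.576j  V(n3)=0.000+6.472j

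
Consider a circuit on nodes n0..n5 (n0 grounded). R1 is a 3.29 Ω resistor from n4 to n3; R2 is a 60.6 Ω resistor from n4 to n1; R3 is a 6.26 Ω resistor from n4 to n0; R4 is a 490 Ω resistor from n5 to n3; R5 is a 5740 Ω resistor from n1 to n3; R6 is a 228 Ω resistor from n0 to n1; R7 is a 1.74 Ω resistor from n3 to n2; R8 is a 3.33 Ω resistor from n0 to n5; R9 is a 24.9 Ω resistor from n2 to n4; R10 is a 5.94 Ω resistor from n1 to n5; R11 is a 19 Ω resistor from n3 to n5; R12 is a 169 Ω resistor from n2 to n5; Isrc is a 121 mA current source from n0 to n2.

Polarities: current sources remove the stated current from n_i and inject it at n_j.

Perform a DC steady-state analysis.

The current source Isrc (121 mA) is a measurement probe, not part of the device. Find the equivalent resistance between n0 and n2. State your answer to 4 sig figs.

R_eq = 7.398 Ω

MNA unknowns: 5 node voltages V₁..V_5
R1: Y=0.3040 on G[4,3]
R2: Y=0.01650 on G[4,1]
R3: Y=0.1597 on G[4,0]
R4: Y=0.002041 on G[5,3]
R5: Y=0.0001742 on G[1,3]
R6: Y=0.004386 on G[0,1]
R7: Y=0.5747 on G[3,2]
R8: Y=0.3003 on G[0,5]
R9: Y=0.04016 on G[2,4]
R10: Y=0.1684 on G[1,5]
R11: Y=0.05263 on G[3,5]
R12: Y=0.005917 on G[2,5]
Isrc: z[0]−=0.121, z[2]+=0.121
solve → V1=0.1657, V2=0.8952, V3=0.7204, V4=0.4951, V5=0.1371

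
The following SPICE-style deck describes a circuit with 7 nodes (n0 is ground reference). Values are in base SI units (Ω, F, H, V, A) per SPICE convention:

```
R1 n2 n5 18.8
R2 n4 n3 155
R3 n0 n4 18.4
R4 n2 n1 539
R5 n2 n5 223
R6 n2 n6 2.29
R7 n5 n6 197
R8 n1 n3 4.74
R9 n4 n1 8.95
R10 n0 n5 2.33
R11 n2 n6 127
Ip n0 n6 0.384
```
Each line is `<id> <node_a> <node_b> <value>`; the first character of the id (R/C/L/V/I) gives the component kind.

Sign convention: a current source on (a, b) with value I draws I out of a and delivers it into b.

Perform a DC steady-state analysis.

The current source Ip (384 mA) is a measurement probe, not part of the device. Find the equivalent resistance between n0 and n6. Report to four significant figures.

R_eq = 19.59 Ω

Apply KCL at each of the 6 non-ground nodes and solve the resulting linear system.
Node n1: branches {R4, R8, R9} → V_1 = 0.3198
Node n2: branches {R1, R4, R5, R6, R11} → V_2 = 6.733
Node n3: branches {R2, R8} → V_3 = 0.3168
Node n4: branches {R2, R3, R9} → V_4 = 0.2189
Node n5: branches {R1, R5, R7, R10} → V_5 = 0.8670
Node n6: branches {R6, R7, R11, Ip} → V_6 = 7.521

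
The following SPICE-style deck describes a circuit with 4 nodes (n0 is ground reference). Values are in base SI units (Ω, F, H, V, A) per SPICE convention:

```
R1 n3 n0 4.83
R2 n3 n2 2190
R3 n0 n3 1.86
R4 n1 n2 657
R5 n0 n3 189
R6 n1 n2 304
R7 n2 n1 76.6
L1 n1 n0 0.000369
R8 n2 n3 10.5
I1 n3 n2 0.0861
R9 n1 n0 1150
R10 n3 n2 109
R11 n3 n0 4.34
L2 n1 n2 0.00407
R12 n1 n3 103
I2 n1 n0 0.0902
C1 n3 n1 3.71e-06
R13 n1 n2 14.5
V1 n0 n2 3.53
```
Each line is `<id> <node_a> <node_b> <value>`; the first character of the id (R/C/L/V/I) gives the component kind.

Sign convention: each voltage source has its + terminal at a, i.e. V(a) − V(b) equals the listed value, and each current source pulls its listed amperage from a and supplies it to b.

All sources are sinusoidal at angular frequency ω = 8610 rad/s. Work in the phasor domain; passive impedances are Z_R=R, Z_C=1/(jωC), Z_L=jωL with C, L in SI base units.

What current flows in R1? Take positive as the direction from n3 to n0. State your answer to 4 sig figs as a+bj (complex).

-0.08094-0.003407j A

Apply KCL at each of the 3 non-ground nodes and solve the resulting linear system.
Node n1: branches {R4, R6, R7, L1, R9, L2, R12, I2, C1, R13} → V_1 = -0.6238-1.090j
Node n2: branches {R2, R4, R6, R7, R8, I1, R10, L2, R13, V1} → V_2 = -3.530+0.000j
Node n3: branches {R1, R2, R3, R5, R8, I1, R10, R11, R12, C1} → V_3 = -0.3909-0.01645j
Source currents: i(V1)=-0.6365+0.1793j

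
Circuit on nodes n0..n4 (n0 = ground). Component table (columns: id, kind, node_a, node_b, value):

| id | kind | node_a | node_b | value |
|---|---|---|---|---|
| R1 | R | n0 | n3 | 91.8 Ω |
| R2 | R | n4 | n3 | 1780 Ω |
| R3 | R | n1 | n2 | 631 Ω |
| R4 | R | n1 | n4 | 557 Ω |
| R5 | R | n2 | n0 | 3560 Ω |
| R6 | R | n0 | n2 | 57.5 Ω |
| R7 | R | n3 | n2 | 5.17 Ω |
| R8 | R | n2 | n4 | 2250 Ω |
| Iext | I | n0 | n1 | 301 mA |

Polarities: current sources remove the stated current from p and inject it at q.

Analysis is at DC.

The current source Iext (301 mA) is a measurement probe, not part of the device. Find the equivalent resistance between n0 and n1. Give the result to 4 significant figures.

MNA unknowns: 4 node voltages V₁..V_4
R1: Y=0.01089 on G[0,3]
R2: Y=0.0005618 on G[4,3]
R3: Y=0.001585 on G[1,2]
R4: Y=0.001795 on G[1,4]
R5: Y=0.0002809 on G[2,0]
R6: Y=0.01739 on G[0,2]
R7: Y=0.1934 on G[3,2]
R8: Y=0.0004444 on G[2,4]
Iext: z[0]−=0.301, z[1]+=0.301
solve → V1=145.6, V2=10.66, V3=10.33, V4=97.08

R_eq = 483.8 Ω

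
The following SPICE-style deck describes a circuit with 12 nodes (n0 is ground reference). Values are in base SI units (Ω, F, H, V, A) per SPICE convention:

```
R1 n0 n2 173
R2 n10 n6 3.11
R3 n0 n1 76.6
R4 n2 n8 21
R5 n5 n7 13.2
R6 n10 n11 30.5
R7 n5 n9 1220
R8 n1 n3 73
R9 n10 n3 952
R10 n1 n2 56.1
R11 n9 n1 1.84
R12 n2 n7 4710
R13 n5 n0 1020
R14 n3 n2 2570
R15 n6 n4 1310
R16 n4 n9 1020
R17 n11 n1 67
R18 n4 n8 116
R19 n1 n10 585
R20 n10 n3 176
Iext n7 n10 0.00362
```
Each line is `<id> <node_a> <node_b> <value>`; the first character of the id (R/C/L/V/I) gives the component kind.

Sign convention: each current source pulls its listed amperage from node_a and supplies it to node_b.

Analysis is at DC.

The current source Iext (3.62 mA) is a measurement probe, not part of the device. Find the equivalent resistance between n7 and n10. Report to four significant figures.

Apply KCL at each of the 11 non-ground nodes and solve the resulting linear system.
Node n1: branches {R3, R8, R10, R11, R17, R19} → V_1 = 0.1009
Node n2: branches {R1, R4, R10, R12, R14} → V_2 = 0.06841
Node n3: branches {R8, R9, R14, R20} → V_3 = 0.1678
Node n4: branches {R15, R16, R18} → V_4 = 0.09196
Node n5: branches {R5, R7, R13} → V_5 = -1.747
Node n6: branches {R2, R15} → V_6 = 0.3092
Node n7: branches {R5, R12, Iext} → V_7 = -1.790
Node n8: branches {R4, R18} → V_8 = 0.07202
Node n9: branches {R7, R11, R16} → V_9 = 0.09812
Node n10: branches {R2, R6, R9, R19, R20, Iext} → V_10 = 0.3097
Node n11: branches {R6, R17} → V_11 = 0.2444

R_eq = 580.0 Ω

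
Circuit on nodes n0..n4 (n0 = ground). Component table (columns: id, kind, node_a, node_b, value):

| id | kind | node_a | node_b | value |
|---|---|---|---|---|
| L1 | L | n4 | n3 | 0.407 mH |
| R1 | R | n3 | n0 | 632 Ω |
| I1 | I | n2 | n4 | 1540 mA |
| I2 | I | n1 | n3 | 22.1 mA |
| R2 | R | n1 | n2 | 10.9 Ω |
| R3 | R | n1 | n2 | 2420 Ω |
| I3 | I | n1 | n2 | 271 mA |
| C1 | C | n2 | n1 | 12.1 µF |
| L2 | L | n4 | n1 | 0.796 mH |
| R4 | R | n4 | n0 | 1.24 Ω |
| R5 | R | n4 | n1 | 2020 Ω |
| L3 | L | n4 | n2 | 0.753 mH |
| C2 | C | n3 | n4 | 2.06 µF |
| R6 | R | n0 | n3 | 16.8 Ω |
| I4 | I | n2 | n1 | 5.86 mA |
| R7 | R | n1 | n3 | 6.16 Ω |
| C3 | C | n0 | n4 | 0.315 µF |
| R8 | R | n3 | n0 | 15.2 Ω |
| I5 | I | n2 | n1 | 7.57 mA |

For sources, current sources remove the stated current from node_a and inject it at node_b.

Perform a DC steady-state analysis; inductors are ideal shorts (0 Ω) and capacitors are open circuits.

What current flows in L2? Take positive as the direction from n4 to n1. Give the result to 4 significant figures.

0.2797 A

MNA unknowns: 4 node voltages V₁..V_4 plus 3 source currents (L1, L2, L3)
L1: row V4−V3=0, i_L1 at 4,3
R1: Y=0.001582 on G[3,0]
I1: z[2]−=1.54, z[4]+=1.54
I2: z[1]−=0.0221, z[3]+=0.0221
R2: Y=0.09174 on G[1,2]
R3: Y=0.0004132 on G[1,2]
I3: z[1]−=0.271, z[2]+=0.271
C1: Y=0.000 on G[2,1]
L2: row V4−V1=0, i_L2 at 4,1
R4: Y=0.8065 on G[4,0]
R5: Y=0.0004950 on G[4,1]
L3: row V4−V2=0, i_L3 at 4,2
C2: Y=0.000 on G[3,4]
R6: Y=0.05952 on G[0,3]
I4: z[2]−=0.00586, z[1]+=0.00586
R7: Y=0.1623 on G[1,3]
C3: Y=0.000 on G[0,4]
R8: Y=0.06579 on G[3,0]
I5: z[2]−=0.00757, z[1]+=0.00757
solve → V1=0.000, V2=0.000, V3=0.000, V4=0.000
aux → i_L1=-0.02210, i_L2=0.2797, i_L3=1.282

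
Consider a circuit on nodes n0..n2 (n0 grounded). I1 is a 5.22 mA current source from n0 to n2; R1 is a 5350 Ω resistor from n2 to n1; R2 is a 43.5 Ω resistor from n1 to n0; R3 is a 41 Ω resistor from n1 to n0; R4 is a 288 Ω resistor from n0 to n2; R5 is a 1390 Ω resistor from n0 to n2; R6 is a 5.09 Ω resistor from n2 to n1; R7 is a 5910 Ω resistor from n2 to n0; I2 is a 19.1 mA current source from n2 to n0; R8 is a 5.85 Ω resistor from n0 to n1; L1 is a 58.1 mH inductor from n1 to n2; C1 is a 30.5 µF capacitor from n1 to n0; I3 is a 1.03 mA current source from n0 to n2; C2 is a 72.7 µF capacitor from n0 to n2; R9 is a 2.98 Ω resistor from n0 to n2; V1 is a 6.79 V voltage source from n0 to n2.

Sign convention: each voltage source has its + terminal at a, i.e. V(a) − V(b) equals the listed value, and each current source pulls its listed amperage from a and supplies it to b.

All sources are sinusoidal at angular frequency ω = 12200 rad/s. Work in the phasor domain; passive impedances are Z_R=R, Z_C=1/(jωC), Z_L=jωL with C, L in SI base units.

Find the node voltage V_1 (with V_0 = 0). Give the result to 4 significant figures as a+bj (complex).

-1.778+1.612j V

MNA unknowns: 2 node voltages V₁..V_2 plus 1 source current (V1)
I1: z[0]−=0.00522, z[2]+=0.00522
R1: Y=0.0001869+0.000j on G[2,1]
R2: Y=0.02299+0.000j on G[1,0]
R3: Y=0.02439+0.000j on G[1,0]
R4: Y=0.003472+0.000j on G[0,2]
R5: Y=0.0007194+0.000j on G[0,2]
R6: Y=0.1965+0.000j on G[2,1]
R7: Y=0.0001692+0.000j on G[2,0]
I2: z[2]−=0.0191, z[0]+=0.0191
R8: Y=0.1709+0.000j on G[0,1]
L1: Y=0.000-0.001411j on G[1,2]
C1: Y=0.000+0.3721j on G[1,0]
I3: z[0]−=0.00103, z[2]+=0.00103
C2: Y=0.000+0.8869j on G[0,2]
R9: Y=0.3356+0.000j on G[0,2]
V1: row V0−V2=6.79, i_V1 at 0,2
solve → V1=-1.778+1.612j, V2=-6.790+0.000j
aux → i_V1=-3.283-6.332j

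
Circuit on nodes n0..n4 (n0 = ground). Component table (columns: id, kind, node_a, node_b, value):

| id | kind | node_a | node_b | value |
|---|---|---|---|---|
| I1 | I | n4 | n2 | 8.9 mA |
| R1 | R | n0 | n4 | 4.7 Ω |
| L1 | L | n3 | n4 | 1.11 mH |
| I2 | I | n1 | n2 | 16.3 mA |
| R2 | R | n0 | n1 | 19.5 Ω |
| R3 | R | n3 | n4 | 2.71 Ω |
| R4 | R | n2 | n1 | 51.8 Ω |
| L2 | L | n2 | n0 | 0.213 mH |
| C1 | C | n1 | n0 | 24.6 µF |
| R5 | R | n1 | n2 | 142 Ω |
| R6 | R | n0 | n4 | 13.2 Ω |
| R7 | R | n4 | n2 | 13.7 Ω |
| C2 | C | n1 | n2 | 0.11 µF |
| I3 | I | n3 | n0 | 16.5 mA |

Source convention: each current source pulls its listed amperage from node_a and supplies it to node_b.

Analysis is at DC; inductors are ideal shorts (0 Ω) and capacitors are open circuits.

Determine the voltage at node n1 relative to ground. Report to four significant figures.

MNA unknowns: 4 node voltages V₁..V_4 plus 2 source currents (L1, L2)
I1: z[4]−=0.0089, z[2]+=0.0089
R1: Y=0.2128 on G[0,4]
L1: row V3−V4=0, i_L1 at 3,4
I2: z[1]−=0.0163, z[2]+=0.0163
R2: Y=0.05128 on G[0,1]
R3: Y=0.3690 on G[3,4]
R4: Y=0.01931 on G[2,1]
L2: row V2−V0=0, i_L2 at 2,0
C1: Y=0.000 on G[1,0]
R5: Y=0.007042 on G[1,2]
R6: Y=0.07576 on G[0,4]
R7: Y=0.07299 on G[4,2]
C2: Y=0.000 on G[1,2]
I3: z[3]−=0.0165, z[0]+=0.0165
solve → V1=-0.2100, V2=0.000, V3=-0.07026, V4=-0.07026
aux → i_L1=-0.01650, i_L2=0.01454

-0.2100 V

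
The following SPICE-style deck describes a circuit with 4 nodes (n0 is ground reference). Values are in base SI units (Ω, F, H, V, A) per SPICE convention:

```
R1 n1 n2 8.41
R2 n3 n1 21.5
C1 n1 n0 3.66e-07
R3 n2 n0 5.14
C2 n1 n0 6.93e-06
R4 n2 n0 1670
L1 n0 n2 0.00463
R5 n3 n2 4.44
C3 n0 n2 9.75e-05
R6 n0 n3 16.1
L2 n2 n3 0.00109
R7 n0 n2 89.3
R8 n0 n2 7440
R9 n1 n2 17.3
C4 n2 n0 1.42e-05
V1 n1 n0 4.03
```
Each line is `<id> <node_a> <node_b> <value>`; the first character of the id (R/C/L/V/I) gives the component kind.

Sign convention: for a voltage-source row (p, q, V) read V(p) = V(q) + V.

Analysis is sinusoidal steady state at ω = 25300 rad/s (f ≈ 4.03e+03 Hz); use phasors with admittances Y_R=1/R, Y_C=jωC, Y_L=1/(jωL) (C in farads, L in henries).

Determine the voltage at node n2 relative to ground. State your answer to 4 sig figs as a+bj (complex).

0.04493-0.2910j V

MNA unknowns: 3 node voltages V₁..V_3 plus 1 source current (V1)
R1: Y=0.1189+0.000j on G[1,2]
R2: Y=0.04651+0.000j on G[3,1]
C1: Y=0.000+0.009260j on G[1,0]
R3: Y=0.1946+0.000j on G[2,0]
C2: Y=0.000+0.1753j on G[1,0]
R4: Y=0.0005988+0.000j on G[2,0]
L1: Y=0.000-0.008537j on G[0,2]
R5: Y=0.2252+0.000j on G[3,2]
C3: Y=0.000+2.467j on G[0,2]
R6: Y=0.06211+0.000j on G[0,3]
L2: Y=0.000-0.03626j on G[2,3]
R7: Y=0.01120+0.000j on G[0,2]
R8: Y=0.0001344+0.000j on G[0,2]
R9: Y=0.05780+0.000j on G[1,2]
C4: Y=0.000+0.3593j on G[2,0]
V1: row V1−V0=4.03, i_V1 at 1,0
solve → V1=4.030+0.000j, V2=0.04493-0.2910j, V3=0.5752-0.1387j
aux → i_V1=-0.8649-0.8018j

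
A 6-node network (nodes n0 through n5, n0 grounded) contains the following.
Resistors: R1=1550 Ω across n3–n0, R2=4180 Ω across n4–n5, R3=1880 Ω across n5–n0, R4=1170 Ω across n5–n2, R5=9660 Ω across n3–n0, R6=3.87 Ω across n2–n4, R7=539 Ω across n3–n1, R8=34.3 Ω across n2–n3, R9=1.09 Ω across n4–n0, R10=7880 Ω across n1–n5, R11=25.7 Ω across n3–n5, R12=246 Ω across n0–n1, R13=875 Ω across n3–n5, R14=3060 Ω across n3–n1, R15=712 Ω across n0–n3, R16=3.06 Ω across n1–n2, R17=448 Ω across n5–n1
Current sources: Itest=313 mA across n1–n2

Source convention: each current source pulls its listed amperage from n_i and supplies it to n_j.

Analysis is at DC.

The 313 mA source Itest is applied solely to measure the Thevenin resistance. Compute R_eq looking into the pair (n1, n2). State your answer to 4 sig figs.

R_eq = 2.988 Ω

Element admittances at DC:
  Y(R1) = 0.0006452 S between n3,n0
  Y(R2) = 0.0002392 S between n4,n5
  Y(R3) = 0.0005319 S between n5,n0
  Y(R4) = 0.0008547 S between n5,n2
  Y(R5) = 0.0001035 S between n3,n0
  Y(R6) = 0.2584 S between n2,n4
  Y(R7) = 0.001855 S between n3,n1
  Y(R8) = 0.02915 S between n2,n3
  Y(R9) = 0.9174 S between n4,n0
  Y(R10) = 0.0001269 S between n1,n5
  Y(R11) = 0.03891 S between n3,n5
  Y(R12) = 0.004065 S between n0,n1
  Y(R13) = 0.001143 S between n3,n5
  Y(R14) = 0.0003268 S between n3,n1
  Y(R15) = 0.001404 S between n0,n3
  Y(R16) = 0.3268 S between n1,n2
  Y(R17) = 0.002232 S between n5,n1
  Itest: injects 0.313 A into n2 (from n1)
Assemble and solve the 5×5 MNA system:
  V(n1)=-0.9153  V(n2)=0.01989  V(n3)=-0.09066  V(n4)=0.004345  V(n5)=-0.1311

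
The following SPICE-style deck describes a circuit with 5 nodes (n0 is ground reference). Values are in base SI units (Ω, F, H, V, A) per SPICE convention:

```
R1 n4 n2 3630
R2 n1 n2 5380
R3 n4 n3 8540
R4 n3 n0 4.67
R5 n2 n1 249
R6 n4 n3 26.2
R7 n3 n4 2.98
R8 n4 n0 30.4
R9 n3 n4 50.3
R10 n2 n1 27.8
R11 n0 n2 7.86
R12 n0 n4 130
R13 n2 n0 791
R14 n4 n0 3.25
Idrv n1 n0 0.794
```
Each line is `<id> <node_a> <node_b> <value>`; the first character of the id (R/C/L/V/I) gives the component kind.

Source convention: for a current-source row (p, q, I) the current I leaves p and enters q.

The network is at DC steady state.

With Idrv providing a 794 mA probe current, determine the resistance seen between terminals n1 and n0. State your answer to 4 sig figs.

MNA unknowns: 4 node voltages V₁..V_4
R1: Y=0.0002755 on G[4,2]
R2: Y=0.0001859 on G[1,2]
R3: Y=0.0001171 on G[4,3]
R4: Y=0.2141 on G[3,0]
R5: Y=0.004016 on G[2,1]
R6: Y=0.03817 on G[4,3]
R7: Y=0.3356 on G[3,4]
R8: Y=0.03289 on G[4,0]
R9: Y=0.01988 on G[3,4]
R10: Y=0.03597 on G[2,1]
R11: Y=0.1272 on G[0,2]
R12: Y=0.007692 on G[0,4]
R13: Y=0.001264 on G[2,0]
R14: Y=0.3077 on G[4,0]
Idrv: z[1]−=0.794, z[0]+=0.794
solve → V1=-25.93, V2=-6.166, V3=-0.002258, V4=-0.003486

R_eq = 32.66 Ω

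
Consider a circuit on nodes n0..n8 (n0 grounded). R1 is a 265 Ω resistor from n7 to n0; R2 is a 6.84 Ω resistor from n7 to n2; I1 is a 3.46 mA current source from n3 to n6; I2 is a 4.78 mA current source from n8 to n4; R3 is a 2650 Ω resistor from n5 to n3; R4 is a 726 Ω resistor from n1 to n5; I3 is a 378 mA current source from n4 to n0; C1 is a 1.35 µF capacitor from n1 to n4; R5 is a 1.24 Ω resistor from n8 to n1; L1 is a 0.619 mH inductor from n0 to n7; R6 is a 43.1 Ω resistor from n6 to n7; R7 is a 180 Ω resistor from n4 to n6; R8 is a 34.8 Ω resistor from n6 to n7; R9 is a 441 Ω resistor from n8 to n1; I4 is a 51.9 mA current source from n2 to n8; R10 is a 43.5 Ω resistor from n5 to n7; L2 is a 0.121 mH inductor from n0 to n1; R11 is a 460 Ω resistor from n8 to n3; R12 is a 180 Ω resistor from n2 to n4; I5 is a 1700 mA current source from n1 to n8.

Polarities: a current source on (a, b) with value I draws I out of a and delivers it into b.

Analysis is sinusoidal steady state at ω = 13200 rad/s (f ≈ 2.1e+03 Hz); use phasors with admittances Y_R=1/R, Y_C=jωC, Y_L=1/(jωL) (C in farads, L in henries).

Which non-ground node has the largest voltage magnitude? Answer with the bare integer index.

4

Apply KCL at each of the 8 non-ground nodes and solve the resulting linear system.
Node n1: branches {R4, C1, R5, R9, L2, I5} → V_1 = 0.2818-0.3995j
Node n2: branches {R2, I4, R12} → V_2 = -2.111-0.3799j
Node n3: branches {I1, R3, R11} → V_3 = 0.5215-0.4823j
Node n4: branches {I2, I3, C1, R7, R12} → V_4 = -9.566+15.92j
Node n5: branches {R3, R4, R10} → V_5 = -1.344-0.9581j
Node n6: branches {I1, R6, R7, R8} → V_6 = -2.194+0.6357j
Node n7: branches {R1, R2, L1, R6, R8, R10} → V_7 = -1.472-0.9994j
Node n8: branches {I2, R5, R9, I4, R11, I5} → V_8 = 2.437-0.3997j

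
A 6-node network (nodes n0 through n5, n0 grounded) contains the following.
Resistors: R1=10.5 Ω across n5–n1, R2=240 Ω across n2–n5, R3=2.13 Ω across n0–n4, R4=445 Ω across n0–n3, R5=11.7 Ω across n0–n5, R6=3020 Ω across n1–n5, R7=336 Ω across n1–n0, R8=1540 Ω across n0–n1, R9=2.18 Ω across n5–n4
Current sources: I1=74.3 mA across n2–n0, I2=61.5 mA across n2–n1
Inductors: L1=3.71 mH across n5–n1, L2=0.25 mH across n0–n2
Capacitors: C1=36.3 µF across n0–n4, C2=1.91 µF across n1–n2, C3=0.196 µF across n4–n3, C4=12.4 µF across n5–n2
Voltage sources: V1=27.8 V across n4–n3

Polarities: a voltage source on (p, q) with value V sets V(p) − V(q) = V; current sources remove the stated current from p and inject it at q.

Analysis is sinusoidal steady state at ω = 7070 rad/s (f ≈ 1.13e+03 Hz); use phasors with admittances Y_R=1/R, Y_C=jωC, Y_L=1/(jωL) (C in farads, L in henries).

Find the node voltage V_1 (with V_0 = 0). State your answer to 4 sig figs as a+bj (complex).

0.8404-0.07718j V

Apply KCL at each of the 5 non-ground nodes and solve the resulting linear system.
Node n1: branches {R1, L1, C2, R6, I2, R7, R8} → V_1 = 0.8404-0.07718j
Node n2: branches {I1, R2, L2, C2, I2, C4} → V_2 = -0.07182-0.2518j
Node n3: branches {R4, C3, V1} → V_3 = -27.65-0.1345j
Node n4: branches {R3, C1, C3, R9, V1} → V_4 = 0.1524-0.1345j
Node n5: branches {R1, R2, L1, R5, R6, C4, R9} → V_5 = 0.2481-0.1875j
Source currents: i(V1)=-0.06213-0.03883j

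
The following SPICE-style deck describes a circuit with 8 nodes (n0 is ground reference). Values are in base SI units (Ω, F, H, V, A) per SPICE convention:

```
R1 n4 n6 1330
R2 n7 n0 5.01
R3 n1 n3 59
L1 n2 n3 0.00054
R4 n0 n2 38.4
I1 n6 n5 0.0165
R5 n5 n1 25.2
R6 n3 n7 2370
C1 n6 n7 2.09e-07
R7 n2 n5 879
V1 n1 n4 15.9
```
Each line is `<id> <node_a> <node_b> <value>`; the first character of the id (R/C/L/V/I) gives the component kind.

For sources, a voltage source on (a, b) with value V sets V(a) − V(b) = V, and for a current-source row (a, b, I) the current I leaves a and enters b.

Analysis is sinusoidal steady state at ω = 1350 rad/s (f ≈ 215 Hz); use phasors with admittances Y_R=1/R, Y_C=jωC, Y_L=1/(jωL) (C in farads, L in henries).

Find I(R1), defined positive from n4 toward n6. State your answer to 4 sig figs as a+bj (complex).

0.01280-0.009194j A

Element admittances at ω=1350 rad/s:
  Y(R1) = 0.0007519+0.000j S between n4,n6
  Y(R2) = 0.1996+0.000j S between n7,n0
  Y(R3) = 0.01695+0.000j S between n1,n3
  Y(L1) = 0.000-1.372j S between n2,n3
  Y(R4) = 0.02604+0.000j S between n0,n2
  I1: injects 0.0165 A into n5 (from n6)
  Y(R5) = 0.03968+0.000j S between n5,n1
  Y(R6) = 0.0004219+0.000j S between n3,n7
  Y(C1) = 0.000+0.0002822j S between n6,n7
  Y(R7) = 0.001138+0.000j S between n2,n5
  V1: constraint V(n1)−V(n4) = 15.9
Assemble and solve the 8×8 MNA system:
  V(n1)=0.3138+0.8579j  V(n2)=0.1398+0.3467j  V(n3)=0.1336+0.3488j  V(n4)=-15.59+0.8579j  V(n5)=0.7131+0.8437j  V(n6)=-32.60+13.09j  V(n7)=-0.01824-0.04523j
  i(V1)=0.01280-0.009194j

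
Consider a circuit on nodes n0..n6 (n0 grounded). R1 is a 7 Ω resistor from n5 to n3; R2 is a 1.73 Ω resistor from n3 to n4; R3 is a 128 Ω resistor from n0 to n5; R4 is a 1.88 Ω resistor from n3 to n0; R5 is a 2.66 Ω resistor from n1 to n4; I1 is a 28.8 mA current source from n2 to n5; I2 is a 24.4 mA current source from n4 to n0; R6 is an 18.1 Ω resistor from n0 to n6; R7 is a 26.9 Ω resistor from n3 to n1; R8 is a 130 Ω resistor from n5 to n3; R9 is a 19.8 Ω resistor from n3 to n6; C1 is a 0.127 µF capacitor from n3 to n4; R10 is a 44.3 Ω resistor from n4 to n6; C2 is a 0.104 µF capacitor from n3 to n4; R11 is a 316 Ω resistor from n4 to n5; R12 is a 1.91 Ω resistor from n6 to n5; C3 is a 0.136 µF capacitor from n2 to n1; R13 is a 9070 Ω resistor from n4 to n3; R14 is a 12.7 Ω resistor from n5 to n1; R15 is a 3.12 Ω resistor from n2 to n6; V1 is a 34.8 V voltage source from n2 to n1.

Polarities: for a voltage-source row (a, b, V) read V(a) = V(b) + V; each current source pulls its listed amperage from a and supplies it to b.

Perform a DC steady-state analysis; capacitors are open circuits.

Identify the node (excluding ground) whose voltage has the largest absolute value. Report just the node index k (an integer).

MNA unknowns: 6 node voltages V₁..V_6 plus 1 source current (V1)
R1: Y=0.1429 on G[5,3]
R2: Y=0.5780 on G[3,4]
R3: Y=0.007812 on G[0,5]
R4: Y=0.5319 on G[3,0]
R5: Y=0.3759 on G[1,4]
I1: z[2]−=0.0288, z[5]+=0.0288
I2: z[4]−=0.0244, z[0]+=0.0244
R6: Y=0.05525 on G[0,6]
R7: Y=0.03717 on G[3,1]
R8: Y=0.007692 on G[5,3]
R9: Y=0.05051 on G[3,6]
C1: Y=0.000 on G[3,4]
R10: Y=0.02257 on G[4,6]
C2: Y=0.000 on G[3,4]
R11: Y=0.003165 on G[4,5]
R12: Y=0.5236 on G[6,5]
C3: Y=0.000 on G[2,1]
R13: Y=0.0001103 on G[4,3]
R14: Y=0.07874 on G[5,1]
R15: Y=0.3205 on G[2,6]
V1: row V2−V1=34.8, i_V1 at 2,1
solve → V1=-11.14, V2=23.66, V3=-1.267, V4=-4.778, V5=6.091, V6=10.90
aux → i_V1=-4.117

2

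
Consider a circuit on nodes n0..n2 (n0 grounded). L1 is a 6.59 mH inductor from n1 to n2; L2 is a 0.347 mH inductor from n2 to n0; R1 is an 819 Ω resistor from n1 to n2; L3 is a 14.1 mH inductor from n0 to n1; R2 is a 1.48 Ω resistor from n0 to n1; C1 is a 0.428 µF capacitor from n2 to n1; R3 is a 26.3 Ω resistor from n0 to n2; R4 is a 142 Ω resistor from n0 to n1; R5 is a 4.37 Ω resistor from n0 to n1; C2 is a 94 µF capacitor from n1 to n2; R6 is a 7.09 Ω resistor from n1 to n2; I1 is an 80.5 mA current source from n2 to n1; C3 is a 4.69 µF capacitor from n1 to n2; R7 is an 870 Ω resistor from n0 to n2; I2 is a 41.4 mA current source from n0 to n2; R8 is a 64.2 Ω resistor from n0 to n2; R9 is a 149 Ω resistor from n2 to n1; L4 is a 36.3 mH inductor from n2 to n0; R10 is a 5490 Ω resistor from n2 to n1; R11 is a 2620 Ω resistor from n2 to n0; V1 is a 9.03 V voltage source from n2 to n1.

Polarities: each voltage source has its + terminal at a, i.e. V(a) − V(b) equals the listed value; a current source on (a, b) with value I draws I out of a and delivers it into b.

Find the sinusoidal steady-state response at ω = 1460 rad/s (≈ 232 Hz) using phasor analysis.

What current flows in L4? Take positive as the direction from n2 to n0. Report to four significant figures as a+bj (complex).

0.06089-0.03289j A

Apply KCL at each of the 2 non-ground nodes and solve the resulting linear system.
Node n1: branches {L1, R1, L3, R2, C1, R4, R5, C2, R6, I1, C3, R9, R10, V1} → V_1 = -7.287+3.227j
Node n2: branches {L1, L2, R1, C1, R3, C2, R6, I1, C3, R7, I2, R8, R9, L4, R10, R11, V1} → V_2 = 1.743+3.227j
Source currents: i(V1)=-7.913+2.927j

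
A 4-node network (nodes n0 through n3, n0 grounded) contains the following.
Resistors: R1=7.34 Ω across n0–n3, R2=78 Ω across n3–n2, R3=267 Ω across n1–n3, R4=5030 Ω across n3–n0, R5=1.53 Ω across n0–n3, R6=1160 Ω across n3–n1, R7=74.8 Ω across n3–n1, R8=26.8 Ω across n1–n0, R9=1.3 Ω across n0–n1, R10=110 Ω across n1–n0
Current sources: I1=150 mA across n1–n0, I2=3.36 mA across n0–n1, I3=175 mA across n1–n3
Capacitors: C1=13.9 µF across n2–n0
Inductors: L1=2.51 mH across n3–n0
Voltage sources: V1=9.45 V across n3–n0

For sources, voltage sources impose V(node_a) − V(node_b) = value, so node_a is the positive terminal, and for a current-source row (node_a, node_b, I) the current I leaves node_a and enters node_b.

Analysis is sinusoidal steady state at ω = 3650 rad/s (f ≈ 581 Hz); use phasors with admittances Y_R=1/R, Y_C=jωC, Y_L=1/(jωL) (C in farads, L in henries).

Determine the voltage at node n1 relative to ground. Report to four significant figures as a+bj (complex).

Apply KCL at each of the 3 non-ground nodes and solve the resulting linear system.
Node n1: branches {I1, R3, I2, I3, R6, R7, R8, R9, R10} → V_1 = -0.1821+0.000j
Node n2: branches {R2, C1} → V_2 = 0.5672-2.245j
Node n3: branches {R1, R2, R3, R4, R5, I3, R6, R7, L1, V1} → V_3 = 9.450+0.000j
Source currents: i(V1)=-7.578+1.003j

-0.1821+0.000j V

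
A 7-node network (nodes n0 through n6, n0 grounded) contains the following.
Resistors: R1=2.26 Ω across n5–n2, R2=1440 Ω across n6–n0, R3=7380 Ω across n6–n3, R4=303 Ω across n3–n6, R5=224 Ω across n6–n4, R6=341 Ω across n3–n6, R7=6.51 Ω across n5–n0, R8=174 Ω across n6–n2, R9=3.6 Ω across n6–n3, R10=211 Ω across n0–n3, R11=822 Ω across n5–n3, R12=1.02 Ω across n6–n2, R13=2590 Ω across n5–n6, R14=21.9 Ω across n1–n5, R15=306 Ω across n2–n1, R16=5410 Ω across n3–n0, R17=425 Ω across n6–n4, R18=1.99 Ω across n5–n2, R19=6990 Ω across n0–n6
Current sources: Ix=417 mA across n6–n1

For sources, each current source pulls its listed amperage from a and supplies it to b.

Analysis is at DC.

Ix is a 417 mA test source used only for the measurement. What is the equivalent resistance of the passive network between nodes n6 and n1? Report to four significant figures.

MNA unknowns: 6 node voltages V₁..V_6
R1: Y=0.4425 on G[5,2]
R2: Y=0.0006944 on G[6,0]
R3: Y=0.0001355 on G[6,3]
R4: Y=0.003300 on G[3,6]
R5: Y=0.004464 on G[6,4]
R6: Y=0.002933 on G[3,6]
R7: Y=0.1536 on G[5,0]
R8: Y=0.005747 on G[6,2]
R9: Y=0.2778 on G[6,3]
R10: Y=0.004739 on G[0,3]
R11: Y=0.001217 on G[5,3]
R12: Y=0.9804 on G[6,2]
R13: Y=0.0003861 on G[5,6]
R14: Y=0.04566 on G[1,5]
R15: Y=0.003268 on G[2,1]
R16: Y=0.0001848 on G[3,0]
R17: Y=0.002353 on G[6,4]
R18: Y=0.5025 on G[5,2]
R19: Y=0.0001431 on G[0,6]
Ix: z[6]−=0.417, z[1]+=0.417
solve → V1=8.525, V2=-0.3752, V3=-0.7753, V4=-0.7922, V5=0.02917, V6=-0.7922

R_eq = 22.34 Ω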